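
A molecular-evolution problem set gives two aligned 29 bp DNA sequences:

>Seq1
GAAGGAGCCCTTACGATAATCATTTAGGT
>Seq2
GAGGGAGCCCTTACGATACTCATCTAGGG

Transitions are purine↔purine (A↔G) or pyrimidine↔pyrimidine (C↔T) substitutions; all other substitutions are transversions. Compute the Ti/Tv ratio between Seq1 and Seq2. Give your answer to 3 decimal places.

Differing sites — 3:A/G (Ti); 19:A/C (Tv); 24:T/C (Ti); 29:T/G (Tv).
Of the 4 differences, 2 transitions and 2 transversions, so Ti/Tv = 2/2 = 1.000.

1.000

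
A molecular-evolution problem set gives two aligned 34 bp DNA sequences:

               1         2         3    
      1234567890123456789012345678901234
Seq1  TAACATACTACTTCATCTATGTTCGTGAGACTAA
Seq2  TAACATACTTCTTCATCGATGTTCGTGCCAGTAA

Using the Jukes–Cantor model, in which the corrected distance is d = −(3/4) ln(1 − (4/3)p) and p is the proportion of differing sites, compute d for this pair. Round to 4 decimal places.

0.1637

Differing sites — 10:A/T; 18:T/G; 28:A/C; 29:G/C; 31:C/G.
p = 5/34 = 0.147059.
d = −0.75 · ln(1 − (4/3)·0.147059) = −0.75 · ln(0.803921) = −0.75 · (-0.218254) = 0.1637.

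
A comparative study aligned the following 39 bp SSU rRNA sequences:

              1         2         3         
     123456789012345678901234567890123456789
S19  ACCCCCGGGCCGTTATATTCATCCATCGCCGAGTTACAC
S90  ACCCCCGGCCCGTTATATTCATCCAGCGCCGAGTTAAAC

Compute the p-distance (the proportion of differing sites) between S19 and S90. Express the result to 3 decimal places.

0.077

Mismatches occur at site 9 (G↔C), site 26 (T↔G), site 37 (C↔A).
There are 3 differences over 39 sites, so p = 3/39 = 0.077.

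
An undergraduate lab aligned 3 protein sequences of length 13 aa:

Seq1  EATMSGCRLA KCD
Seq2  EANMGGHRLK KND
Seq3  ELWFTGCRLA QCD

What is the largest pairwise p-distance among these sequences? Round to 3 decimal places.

0.615

Pairwise Hamming distances:
  Seq1 vs Seq2: 5
  Seq1 vs Seq3: 5
  Seq2 vs Seq3: 8
The largest is 8 mismatches, between Seq2 and Seq3; p = 8/13 = 0.615.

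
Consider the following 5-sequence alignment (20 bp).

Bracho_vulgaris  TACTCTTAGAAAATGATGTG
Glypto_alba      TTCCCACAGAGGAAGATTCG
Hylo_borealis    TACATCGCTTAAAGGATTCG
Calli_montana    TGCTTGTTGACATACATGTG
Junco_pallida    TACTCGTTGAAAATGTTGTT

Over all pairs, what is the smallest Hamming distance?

4

Pairwise Hamming distances:
  Bracho_vulgaris vs Glypto_alba: 9
  Bracho_vulgaris vs Hylo_borealis: 10
  Bracho_vulgaris vs Calli_montana: 8
  Bracho_vulgaris vs Junco_pallida: 4
  Glypto_alba vs Hylo_borealis: 11
  Glypto_alba vs Calli_montana: 12
  Glypto_alba vs Junco_pallida: 12
  Hylo_borealis vs Calli_montana: 13
  Hylo_borealis vs Junco_pallida: 12
  Calli_montana vs Junco_pallida: 8
The smallest is 4, between Bracho_vulgaris and Junco_pallida.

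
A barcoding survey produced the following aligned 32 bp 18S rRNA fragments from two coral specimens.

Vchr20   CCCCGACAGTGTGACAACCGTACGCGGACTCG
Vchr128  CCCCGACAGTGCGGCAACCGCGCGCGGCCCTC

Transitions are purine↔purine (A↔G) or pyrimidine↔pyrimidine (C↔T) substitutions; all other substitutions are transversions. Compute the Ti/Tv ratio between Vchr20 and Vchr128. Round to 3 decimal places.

3.000

The sequences differ at positions 12 (T/C, transition), 14 (A/G, transition), 21 (T/C, transition), 22 (A/G, transition), 28 (A/C, transversion), 30 (T/C, transition), 31 (C/T, transition), 32 (G/C, transversion).
Of the 8 differences, 6 transitions and 2 transversions, so Ti/Tv = 6/2 = 3.000.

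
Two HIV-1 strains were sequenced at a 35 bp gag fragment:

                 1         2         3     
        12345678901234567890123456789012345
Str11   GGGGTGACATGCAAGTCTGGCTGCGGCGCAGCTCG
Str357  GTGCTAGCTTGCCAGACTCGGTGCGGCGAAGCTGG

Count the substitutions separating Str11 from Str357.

11

Differing sites — 2:G/T; 4:G/C; 6:G/A; 7:A/G; 9:A/T; 13:A/C; 16:T/A; 19:G/C; 21:C/G; 29:C/A; 34:C/G.
That gives 11 mismatches out of 35 aligned sites, so the Hamming distance is 11.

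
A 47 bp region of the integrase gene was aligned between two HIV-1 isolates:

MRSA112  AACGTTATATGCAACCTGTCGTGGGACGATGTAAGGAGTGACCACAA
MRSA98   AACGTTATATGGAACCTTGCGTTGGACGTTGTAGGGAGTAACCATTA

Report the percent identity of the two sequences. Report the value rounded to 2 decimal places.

80.85%

Mismatches occur at site 12 (C↔G), site 18 (G↔T), site 19 (T↔G), site 23 (G↔T), site 29 (A↔T), site 34 (A↔G), site 40 (G↔A), site 45 (C↔T), site 46 (A↔T).
38 of the 47 sites match, so the percent identity is 38/47 × 100 = 80.85%.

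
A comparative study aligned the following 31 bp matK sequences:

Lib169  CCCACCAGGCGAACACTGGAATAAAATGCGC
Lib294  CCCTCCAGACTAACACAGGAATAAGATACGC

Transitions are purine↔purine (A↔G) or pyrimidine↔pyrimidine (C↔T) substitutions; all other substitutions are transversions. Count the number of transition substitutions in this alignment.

Mismatches occur at site 4 (A↔T, transversion), site 9 (G↔A, transition), site 11 (G↔T, transversion), site 17 (T↔A, transversion), site 25 (A↔G, transition), site 28 (G↔A, transition).
Of the 6 differences, 3 transitions and 3 transversions, so the answer is 3.

3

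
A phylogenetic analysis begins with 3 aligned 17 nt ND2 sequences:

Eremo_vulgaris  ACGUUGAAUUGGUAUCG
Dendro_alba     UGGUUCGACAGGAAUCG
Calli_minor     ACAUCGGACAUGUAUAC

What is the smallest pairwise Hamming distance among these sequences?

7

Pairwise Hamming distances:
  Eremo_vulgaris vs Dendro_alba: 7
  Eremo_vulgaris vs Calli_minor: 8
  Dendro_alba vs Calli_minor: 9
The smallest is 7, between Eremo_vulgaris and Dendro_alba.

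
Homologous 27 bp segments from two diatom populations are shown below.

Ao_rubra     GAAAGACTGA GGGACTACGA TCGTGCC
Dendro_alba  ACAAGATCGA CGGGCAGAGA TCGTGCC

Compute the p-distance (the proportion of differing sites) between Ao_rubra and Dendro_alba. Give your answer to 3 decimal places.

Differing sites — 1:G/A; 2:A/C; 7:C/T; 8:T/C; 11:G/C; 14:A/G; 16:T/A; 17:A/G; 18:C/A.
There are 9 differences over 27 sites, so p = 9/27 = 0.333.

0.333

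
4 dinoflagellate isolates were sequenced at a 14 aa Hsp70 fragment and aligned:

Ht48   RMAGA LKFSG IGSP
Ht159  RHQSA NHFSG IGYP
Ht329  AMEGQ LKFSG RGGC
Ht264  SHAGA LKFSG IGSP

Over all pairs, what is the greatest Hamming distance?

10

Pairwise Hamming distances:
  Ht48 vs Ht159: 6
  Ht48 vs Ht329: 6
  Ht48 vs Ht264: 2
  Ht159 vs Ht329: 10
  Ht159 vs Ht264: 6
  Ht329 vs Ht264: 7
The largest is 10, between Ht159 and Ht329.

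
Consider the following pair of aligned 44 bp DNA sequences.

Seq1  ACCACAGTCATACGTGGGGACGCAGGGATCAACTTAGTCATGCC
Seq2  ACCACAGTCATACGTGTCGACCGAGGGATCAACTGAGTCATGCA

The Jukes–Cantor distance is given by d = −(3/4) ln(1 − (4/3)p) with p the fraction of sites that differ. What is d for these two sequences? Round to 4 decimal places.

0.1505

Mismatches occur at site 17 (G↔T), site 18 (G↔C), site 22 (G↔C), site 23 (C↔G), site 35 (T↔G), site 44 (C↔A).
p = 6/44 = 0.136364.
d = −0.75 · ln(1 − (4/3)·0.136364) = −0.75 · ln(0.818181) = −0.75 · (-0.200672) = 0.1505.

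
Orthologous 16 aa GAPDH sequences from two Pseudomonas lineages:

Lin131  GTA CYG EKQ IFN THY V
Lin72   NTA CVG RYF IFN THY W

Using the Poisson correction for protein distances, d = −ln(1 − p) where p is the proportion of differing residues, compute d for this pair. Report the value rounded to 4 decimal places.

Mismatches occur at site 1 (G/N), site 5 (Y/V), site 7 (E/R), site 8 (K/Y), site 9 (Q/F), site 16 (V/W).
p = 6/16 = 0.375000.
d = −ln(1 − 0.375000) = −ln(0.625000) = 0.4700.

0.4700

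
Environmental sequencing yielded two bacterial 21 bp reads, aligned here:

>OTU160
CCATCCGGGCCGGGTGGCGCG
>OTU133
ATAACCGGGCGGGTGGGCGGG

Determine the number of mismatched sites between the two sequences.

7

Differing sites — 1:C/A; 2:C/T; 4:T/A; 11:C/G; 14:G/T; 15:T/G; 20:C/G.
That gives 7 mismatches out of 21 aligned sites, so the Hamming distance is 7.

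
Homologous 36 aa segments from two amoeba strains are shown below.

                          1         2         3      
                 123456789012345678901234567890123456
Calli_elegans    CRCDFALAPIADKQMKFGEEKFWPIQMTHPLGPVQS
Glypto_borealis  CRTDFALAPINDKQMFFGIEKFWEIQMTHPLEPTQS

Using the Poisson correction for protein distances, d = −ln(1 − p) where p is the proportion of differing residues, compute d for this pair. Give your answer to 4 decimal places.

0.2162

Mismatches occur at site 3 (C↔T), site 11 (A↔N), site 16 (K↔F), site 19 (E↔I), site 24 (P↔E), site 32 (G↔E), site 34 (V↔T).
p = 7/36 = 0.194444.
d = −ln(1 − 0.194444) = −ln(0.805556) = 0.2162.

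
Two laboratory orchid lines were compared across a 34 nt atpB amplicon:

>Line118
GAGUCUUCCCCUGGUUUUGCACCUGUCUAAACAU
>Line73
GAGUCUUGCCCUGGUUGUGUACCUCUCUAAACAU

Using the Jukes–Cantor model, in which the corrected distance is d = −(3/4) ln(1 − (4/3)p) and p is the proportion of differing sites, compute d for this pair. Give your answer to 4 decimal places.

The sequences differ at positions 8 (C/G), 17 (U/G), 20 (C/U), 25 (G/C).
p = 4/34 = 0.117647.
d = −0.75 · ln(1 − (4/3)·0.117647) = −0.75 · ln(0.843137) = −0.75 · (-0.170626) = 0.1280.

0.1280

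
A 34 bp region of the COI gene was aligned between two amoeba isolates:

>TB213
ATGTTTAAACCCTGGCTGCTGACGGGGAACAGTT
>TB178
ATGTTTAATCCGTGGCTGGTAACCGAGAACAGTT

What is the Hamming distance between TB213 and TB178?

6

Differing sites — 9:A/T; 12:C/G; 19:C/G; 21:G/A; 24:G/C; 26:G/A.
That gives 6 mismatches out of 34 aligned sites, so the Hamming distance is 6.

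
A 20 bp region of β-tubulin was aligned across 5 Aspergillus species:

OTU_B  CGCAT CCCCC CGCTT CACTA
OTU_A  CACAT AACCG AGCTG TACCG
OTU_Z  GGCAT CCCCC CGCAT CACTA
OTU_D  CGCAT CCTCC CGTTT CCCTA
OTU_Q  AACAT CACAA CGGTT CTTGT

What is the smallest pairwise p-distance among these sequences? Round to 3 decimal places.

0.100

Pairwise Hamming distances:
  OTU_B vs OTU_A: 9
  OTU_B vs OTU_Z: 2
  OTU_B vs OTU_D: 3
  OTU_B vs OTU_Q: 10
  OTU_A vs OTU_Z: 11
  OTU_A vs OTU_D: 12
  OTU_A vs OTU_Q: 12
  OTU_Z vs OTU_D: 5
  OTU_Z vs OTU_Q: 11
  OTU_D vs OTU_Q: 11
The smallest is 2 mismatches, between OTU_B and OTU_Z; p = 2/20 = 0.100.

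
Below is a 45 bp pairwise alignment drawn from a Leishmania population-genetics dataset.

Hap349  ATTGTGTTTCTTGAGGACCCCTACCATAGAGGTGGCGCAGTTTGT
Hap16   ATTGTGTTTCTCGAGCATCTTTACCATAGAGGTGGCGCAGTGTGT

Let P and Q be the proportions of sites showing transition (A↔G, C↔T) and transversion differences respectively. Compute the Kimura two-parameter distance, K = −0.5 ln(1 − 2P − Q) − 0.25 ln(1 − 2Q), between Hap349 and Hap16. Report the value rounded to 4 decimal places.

0.1489

Differing sites — 12:T/C (Ti); 16:G/C (Tv); 18:C/T (Ti); 20:C/T (Ti); 21:C/T (Ti); 42:T/G (Tv).
Of the 6 differences, 4 transitions and 2 transversions over 45 sites: P = 4/45 = 0.088889, Q = 2/45 = 0.044444.
d = −0.5·ln(0.777778) − 0.25·ln(0.911112) = −0.5·(-0.251314) − 0.25·(-0.093089) = 0.1489.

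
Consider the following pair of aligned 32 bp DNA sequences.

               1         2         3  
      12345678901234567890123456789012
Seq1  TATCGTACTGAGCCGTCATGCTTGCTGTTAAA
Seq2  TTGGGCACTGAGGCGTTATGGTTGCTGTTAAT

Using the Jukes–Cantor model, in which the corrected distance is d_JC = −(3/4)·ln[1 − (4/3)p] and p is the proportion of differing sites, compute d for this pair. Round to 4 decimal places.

0.3041

Differing sites — 2:A/T; 3:T/G; 4:C/G; 6:T/C; 13:C/G; 17:C/T; 21:C/G; 32:A/T.
p = 8/32 = 0.250000.
d = −0.75 · ln(1 − (4/3)·0.250000) = −0.75 · ln(0.666667) = −0.75 · (-0.405465) = 0.3041.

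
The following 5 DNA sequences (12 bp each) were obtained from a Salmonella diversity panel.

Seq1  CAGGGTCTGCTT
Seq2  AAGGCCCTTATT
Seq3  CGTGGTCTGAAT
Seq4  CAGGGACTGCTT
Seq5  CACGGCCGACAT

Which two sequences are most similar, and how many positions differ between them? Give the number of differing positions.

1

Pairwise Hamming distances:
  Seq1 vs Seq2: 5
  Seq1 vs Seq3: 4
  Seq1 vs Seq4: 1
  Seq1 vs Seq5: 5
  Seq2 vs Seq3: 7
  Seq2 vs Seq4: 5
  Seq2 vs Seq5: 7
  Seq3 vs Seq4: 5
  Seq3 vs Seq5: 6
  Seq4 vs Seq5: 5
The smallest is 1, between Seq1 and Seq4.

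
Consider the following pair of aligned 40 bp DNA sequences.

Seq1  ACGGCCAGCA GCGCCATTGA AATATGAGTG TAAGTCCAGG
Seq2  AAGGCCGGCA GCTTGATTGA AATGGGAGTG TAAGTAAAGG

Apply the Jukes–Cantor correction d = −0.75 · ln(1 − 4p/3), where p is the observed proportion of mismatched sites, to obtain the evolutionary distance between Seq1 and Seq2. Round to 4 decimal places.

0.2675

The sequences differ at positions 2 (C/A), 7 (A/G), 13 (G/T), 14 (C/T), 15 (C/G), 24 (A/G), 25 (T/G), 36 (C/A), 37 (C/A).
p = 9/40 = 0.225000.
d = −0.75 · ln(1 − (4/3)·0.225000) = −0.75 · ln(0.700000) = −0.75 · (-0.356675) = 0.2675.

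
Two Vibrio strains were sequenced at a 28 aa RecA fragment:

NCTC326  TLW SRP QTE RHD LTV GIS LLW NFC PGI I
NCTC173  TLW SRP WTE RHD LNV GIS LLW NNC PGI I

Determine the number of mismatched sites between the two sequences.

Mismatches occur at site 7 (Q↔W), site 14 (T↔N), site 23 (F↔N).
That gives 3 mismatches out of 28 aligned sites, so the Hamming distance is 3.

3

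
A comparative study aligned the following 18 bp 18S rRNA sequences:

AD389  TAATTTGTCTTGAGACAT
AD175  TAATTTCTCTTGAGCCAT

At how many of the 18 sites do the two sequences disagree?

2

Mismatches occur at site 7 (G→C), site 15 (A→C).
That gives 2 mismatches out of 18 aligned sites, so the Hamming distance is 2.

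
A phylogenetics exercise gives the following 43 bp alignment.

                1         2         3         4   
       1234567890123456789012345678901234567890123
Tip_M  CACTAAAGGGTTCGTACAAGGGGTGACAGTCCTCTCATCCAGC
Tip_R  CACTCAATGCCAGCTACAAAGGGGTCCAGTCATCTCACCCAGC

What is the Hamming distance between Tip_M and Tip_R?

13

The sequences differ at positions 5 (A/C), 8 (G/T), 10 (G/C), 11 (T/C), 12 (T/A), 13 (C/G), 14 (G/C), 20 (G/A), 24 (T/G), 25 (G/T), 26 (A/C), 32 (C/A), 38 (T/C).
That gives 13 mismatches out of 43 aligned sites, so the Hamming distance is 13.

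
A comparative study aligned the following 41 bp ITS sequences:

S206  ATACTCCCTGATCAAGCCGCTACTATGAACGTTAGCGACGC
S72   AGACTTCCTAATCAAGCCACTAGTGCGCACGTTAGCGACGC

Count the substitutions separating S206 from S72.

Mismatches occur at site 2 (T/G), site 6 (C/T), site 10 (G/A), site 19 (G/A), site 23 (C/G), site 25 (A/G), site 26 (T/C), site 28 (A/C).
That gives 8 mismatches out of 41 aligned sites, so the Hamming distance is 8.

8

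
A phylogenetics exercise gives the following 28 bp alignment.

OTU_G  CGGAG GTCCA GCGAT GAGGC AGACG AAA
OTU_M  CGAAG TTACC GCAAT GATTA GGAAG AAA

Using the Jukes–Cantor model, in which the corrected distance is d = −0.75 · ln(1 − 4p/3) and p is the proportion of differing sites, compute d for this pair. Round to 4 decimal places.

0.4850

The sequences differ at positions 3 (G/A), 6 (G/T), 8 (C/A), 10 (A/C), 13 (G/A), 18 (G/T), 19 (G/T), 20 (C/A), 21 (A/G), 24 (C/A).
p = 10/28 = 0.357143.
d = −0.75 · ln(1 − (4/3)·0.357143) = −0.75 · ln(0.523809) = −0.75 · (-0.646628) = 0.4850.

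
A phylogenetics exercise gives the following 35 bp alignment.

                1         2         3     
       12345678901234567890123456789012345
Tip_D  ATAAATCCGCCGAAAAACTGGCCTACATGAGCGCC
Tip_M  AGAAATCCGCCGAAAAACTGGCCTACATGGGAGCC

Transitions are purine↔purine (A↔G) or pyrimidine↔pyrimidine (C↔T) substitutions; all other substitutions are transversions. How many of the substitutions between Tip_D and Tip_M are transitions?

Mismatches occur at site 2 (T→G, transversion), site 30 (A→G, transition), site 32 (C→A, transversion).
Of the 3 differences, 1 transition and 2 transversions, so the answer is 1.

1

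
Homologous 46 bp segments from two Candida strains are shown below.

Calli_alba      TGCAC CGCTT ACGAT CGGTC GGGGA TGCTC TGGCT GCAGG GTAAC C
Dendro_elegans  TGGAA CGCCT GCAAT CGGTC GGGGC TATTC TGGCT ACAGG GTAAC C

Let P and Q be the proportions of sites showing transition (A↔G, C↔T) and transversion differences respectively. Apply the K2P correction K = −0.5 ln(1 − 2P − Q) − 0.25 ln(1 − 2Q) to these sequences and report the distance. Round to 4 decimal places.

Mismatches occur at site 3 (C/G, transversion), site 5 (C/A, transversion), site 9 (T/C, transition), site 11 (A/G, transition), site 13 (G/A, transition), site 25 (A/C, transversion), site 27 (G/A, transition), site 28 (C/T, transition), site 36 (G/A, transition).
Of the 9 differences, 6 transitions and 3 transversions over 46 sites: P = 6/46 = 0.130435, Q = 3/46 = 0.065217.
d = −0.5·ln(0.673913) − 0.25·ln(0.869566) = −0.5·(-0.394654) − 0.25·(-0.139761) = 0.2323.

0.2323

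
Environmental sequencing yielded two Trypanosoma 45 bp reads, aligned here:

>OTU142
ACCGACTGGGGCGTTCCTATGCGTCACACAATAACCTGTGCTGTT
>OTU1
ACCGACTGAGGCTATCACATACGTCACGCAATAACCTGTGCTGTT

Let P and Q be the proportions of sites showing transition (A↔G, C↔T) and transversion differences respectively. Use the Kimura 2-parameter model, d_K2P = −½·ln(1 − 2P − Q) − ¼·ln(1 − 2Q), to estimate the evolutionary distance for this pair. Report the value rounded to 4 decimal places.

The sequences differ at positions 9 (G/A, transition), 13 (G/T, transversion), 14 (T/A, transversion), 17 (C/A, transversion), 18 (T/C, transition), 21 (G/A, transition), 28 (A/G, transition).
Of the 7 differences, 4 transitions and 3 transversions over 45 sites: P = 4/45 = 0.088889, Q = 3/45 = 0.066667.
d = −0.5·ln(0.755555) − 0.25·ln(0.866666) = −0.5·(-0.280303) − 0.25·(-0.143102) = 0.1759.

0.1759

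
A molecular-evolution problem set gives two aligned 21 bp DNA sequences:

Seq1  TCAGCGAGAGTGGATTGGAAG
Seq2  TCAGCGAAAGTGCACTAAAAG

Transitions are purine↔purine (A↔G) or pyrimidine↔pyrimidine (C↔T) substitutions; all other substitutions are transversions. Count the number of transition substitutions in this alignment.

4

The sequences differ at positions 8 (G/A, transition), 13 (G/C, transversion), 15 (T/C, transition), 17 (G/A, transition), 18 (G/A, transition).
Of the 5 differences, 4 transitions and 1 transversion, so the answer is 4.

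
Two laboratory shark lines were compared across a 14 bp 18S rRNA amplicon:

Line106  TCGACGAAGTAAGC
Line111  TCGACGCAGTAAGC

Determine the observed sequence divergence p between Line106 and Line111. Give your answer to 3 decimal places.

Differing sites — 7:A/C.
There are 1 differences over 14 sites, so p = 1/14 = 0.071.

0.071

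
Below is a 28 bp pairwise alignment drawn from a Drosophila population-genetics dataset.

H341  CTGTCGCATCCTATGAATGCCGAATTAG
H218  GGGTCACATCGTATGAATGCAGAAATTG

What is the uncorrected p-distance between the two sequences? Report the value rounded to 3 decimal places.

0.250

Mismatches occur at site 1 (C↔G), site 2 (T↔G), site 6 (G↔A), site 11 (C↔G), site 21 (C↔A), site 25 (T↔A), site 27 (A↔T).
There are 7 differences over 28 sites, so p = 7/28 = 0.250.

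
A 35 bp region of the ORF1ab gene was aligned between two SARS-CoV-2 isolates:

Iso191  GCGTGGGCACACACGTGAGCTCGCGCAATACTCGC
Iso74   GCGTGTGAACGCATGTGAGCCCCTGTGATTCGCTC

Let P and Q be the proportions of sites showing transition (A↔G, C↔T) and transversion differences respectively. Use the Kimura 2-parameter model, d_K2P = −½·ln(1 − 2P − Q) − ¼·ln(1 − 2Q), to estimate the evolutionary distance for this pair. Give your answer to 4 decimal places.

0.4660

The sequences differ at positions 6 (G/T, transversion), 8 (C/A, transversion), 11 (A/G, transition), 14 (C/T, transition), 21 (T/C, transition), 23 (G/C, transversion), 24 (C/T, transition), 26 (C/T, transition), 27 (A/G, transition), 30 (A/T, transversion), 32 (T/G, transversion), 34 (G/T, transversion).
Of the 12 differences, 6 transitions and 6 transversions over 35 sites: P = 6/35 = 0.171429, Q = 6/35 = 0.171429.
d = −0.5·ln(0.485713) − 0.25·ln(0.657142) = −0.5·(-0.722137) − 0.25·(-0.419855) = 0.4660.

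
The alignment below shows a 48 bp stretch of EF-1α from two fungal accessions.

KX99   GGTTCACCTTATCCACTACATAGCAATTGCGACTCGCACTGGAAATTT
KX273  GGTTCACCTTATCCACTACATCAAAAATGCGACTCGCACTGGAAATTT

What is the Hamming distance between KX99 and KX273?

4

Differing sites — 22:A/C; 23:G/A; 24:C/A; 27:T/A.
That gives 4 mismatches out of 48 aligned sites, so the Hamming distance is 4.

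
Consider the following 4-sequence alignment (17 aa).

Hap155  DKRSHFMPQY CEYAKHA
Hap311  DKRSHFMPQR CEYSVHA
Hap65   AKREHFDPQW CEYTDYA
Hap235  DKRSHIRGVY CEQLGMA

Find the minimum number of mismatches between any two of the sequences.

Pairwise Hamming distances:
  Hap155 vs Hap311: 3
  Hap155 vs Hap65: 7
  Hap155 vs Hap235: 8
  Hap311 vs Hap65: 7
  Hap311 vs Hap235: 9
  Hap65 vs Hap235: 11
The smallest is 3, between Hap155 and Hap311.

3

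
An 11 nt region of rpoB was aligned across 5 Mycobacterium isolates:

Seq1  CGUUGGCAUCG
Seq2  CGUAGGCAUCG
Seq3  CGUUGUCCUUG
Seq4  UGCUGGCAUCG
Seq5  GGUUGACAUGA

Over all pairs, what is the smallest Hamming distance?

1

Pairwise Hamming distances:
  Seq1 vs Seq2: 1
  Seq1 vs Seq3: 3
  Seq1 vs Seq4: 2
  Seq1 vs Seq5: 4
  Seq2 vs Seq3: 4
  Seq2 vs Seq4: 3
  Seq2 vs Seq5: 5
  Seq3 vs Seq4: 5
  Seq3 vs Seq5: 5
  Seq4 vs Seq5: 5
The smallest is 1, between Seq1 and Seq2.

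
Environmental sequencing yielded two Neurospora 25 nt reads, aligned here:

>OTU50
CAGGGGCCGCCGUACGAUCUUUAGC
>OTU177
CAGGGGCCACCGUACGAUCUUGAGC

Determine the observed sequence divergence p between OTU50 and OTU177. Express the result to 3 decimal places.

Mismatches occur at site 9 (G↔A), site 22 (U↔G).
There are 2 differences over 25 sites, so p = 2/25 = 0.080.

0.080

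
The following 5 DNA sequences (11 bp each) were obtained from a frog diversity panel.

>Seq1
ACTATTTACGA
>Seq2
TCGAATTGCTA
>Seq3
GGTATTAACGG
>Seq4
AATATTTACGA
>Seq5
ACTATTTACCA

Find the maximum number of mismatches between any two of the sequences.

8

Pairwise Hamming distances:
  Seq1 vs Seq2: 5
  Seq1 vs Seq3: 4
  Seq1 vs Seq4: 1
  Seq1 vs Seq5: 1
  Seq2 vs Seq3: 8
  Seq2 vs Seq4: 6
  Seq2 vs Seq5: 5
  Seq3 vs Seq4: 4
  Seq3 vs Seq5: 5
  Seq4 vs Seq5: 2
The largest is 8, between Seq2 and Seq3.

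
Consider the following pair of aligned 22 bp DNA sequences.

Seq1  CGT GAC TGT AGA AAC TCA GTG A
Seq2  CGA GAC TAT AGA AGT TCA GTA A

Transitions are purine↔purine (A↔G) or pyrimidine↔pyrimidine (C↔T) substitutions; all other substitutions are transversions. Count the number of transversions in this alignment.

Differing sites — 3:T/A (Tv); 8:G/A (Ti); 14:A/G (Ti); 15:C/T (Ti); 21:G/A (Ti).
Of the 5 differences, 4 transitions and 1 transversion, so the answer is 1.

1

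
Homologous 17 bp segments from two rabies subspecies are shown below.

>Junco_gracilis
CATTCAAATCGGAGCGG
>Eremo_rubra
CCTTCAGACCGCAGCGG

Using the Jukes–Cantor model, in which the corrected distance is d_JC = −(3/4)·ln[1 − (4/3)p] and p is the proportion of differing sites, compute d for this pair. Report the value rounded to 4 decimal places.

0.2824

The sequences differ at positions 2 (A/C), 7 (A/G), 9 (T/C), 12 (G/C).
p = 4/17 = 0.235294.
d = −0.75 · ln(1 − (4/3)·0.235294) = −0.75 · ln(0.686275) = −0.75 · (-0.376477) = 0.2824.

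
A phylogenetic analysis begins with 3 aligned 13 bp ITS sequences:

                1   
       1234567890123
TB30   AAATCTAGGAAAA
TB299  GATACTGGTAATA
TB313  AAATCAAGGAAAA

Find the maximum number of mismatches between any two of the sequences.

7

Pairwise Hamming distances:
  TB30 vs TB299: 6
  TB30 vs TB313: 1
  TB299 vs TB313: 7
The largest is 7, between TB299 and TB313.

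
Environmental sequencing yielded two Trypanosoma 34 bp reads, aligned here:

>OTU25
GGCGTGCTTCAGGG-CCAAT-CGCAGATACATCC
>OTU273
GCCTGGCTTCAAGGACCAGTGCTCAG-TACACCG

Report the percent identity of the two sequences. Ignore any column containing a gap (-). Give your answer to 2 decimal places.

74.19%

Excluding the 3 gap columns leaves 31 comparable sites.
Differing sites — 2:G/C; 4:G/T; 5:T/G; 12:G/A; 19:A/G; 23:G/T; 32:T/C; 34:C/G.
23 of the 31 comparable sites match, so the percent identity is 23/31 × 100 = 74.19%.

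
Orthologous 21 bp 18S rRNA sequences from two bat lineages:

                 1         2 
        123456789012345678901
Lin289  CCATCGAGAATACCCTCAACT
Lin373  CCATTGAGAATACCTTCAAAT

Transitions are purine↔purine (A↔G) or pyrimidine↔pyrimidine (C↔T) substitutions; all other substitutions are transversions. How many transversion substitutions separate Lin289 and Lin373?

1

Differing sites — 5:C/T (Ti); 15:C/T (Ti); 20:C/A (Tv).
Of the 3 differences, 2 transitions and 1 transversion, so the answer is 1.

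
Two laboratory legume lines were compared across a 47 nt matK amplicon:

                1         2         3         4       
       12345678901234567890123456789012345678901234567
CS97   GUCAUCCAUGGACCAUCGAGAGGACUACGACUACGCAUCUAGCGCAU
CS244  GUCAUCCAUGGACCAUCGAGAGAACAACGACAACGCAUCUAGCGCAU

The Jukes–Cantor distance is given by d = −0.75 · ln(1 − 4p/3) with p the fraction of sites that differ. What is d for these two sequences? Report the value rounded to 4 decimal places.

Differing sites — 23:G/A; 26:U/A; 32:U/A.
p = 3/47 = 0.063830.
d = −0.75 · ln(1 − (4/3)·0.063830) = −0.75 · ln(0.914893) = −0.75 · (-0.088948) = 0.0667.

0.0667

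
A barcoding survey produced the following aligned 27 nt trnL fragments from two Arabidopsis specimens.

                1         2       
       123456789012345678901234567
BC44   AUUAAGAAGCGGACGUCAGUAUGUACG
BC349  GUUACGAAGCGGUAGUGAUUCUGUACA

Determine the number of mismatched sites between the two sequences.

8

The sequences differ at positions 1 (A/G), 5 (A/C), 13 (A/U), 14 (C/A), 17 (C/G), 19 (G/U), 21 (A/C), 27 (G/A).
That gives 8 mismatches out of 27 aligned sites, so the Hamming distance is 8.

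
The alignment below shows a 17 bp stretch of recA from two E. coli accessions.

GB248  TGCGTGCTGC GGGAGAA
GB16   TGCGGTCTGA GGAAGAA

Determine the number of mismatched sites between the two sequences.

4

Differing sites — 5:T/G; 6:G/T; 10:C/A; 13:G/A.
That gives 4 mismatches out of 17 aligned sites, so the Hamming distance is 4.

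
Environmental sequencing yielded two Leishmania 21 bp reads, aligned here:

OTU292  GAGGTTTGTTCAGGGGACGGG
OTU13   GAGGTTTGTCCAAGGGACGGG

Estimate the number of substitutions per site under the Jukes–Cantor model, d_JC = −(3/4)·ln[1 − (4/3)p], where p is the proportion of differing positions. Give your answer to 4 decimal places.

0.1019

Mismatches occur at site 10 (T↔C), site 13 (G↔A).
p = 2/21 = 0.095238.
d = −0.75 · ln(1 − (4/3)·0.095238) = −0.75 · ln(0.873016) = −0.75 · (-0.135801) = 0.1019.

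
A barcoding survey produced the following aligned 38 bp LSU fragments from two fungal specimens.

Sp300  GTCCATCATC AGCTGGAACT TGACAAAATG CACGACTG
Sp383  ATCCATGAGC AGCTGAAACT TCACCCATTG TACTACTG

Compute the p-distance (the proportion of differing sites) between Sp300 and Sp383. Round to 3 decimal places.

Mismatches occur at site 1 (G→A), site 7 (C→G), site 9 (T→G), site 16 (G→A), site 22 (G→C), site 25 (A→C), site 26 (A→C), site 28 (A→T), site 31 (C→T), site 34 (G→T).
There are 10 differences over 38 sites, so p = 10/38 = 0.263.

0.263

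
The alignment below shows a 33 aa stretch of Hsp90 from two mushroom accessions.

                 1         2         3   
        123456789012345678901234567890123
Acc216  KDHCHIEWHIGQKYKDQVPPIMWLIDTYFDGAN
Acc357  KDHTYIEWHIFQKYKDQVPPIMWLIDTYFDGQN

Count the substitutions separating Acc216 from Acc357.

The sequences differ at positions 4 (C/T), 5 (H/Y), 11 (G/F), 32 (A/Q).
That gives 4 mismatches out of 33 aligned sites, so the Hamming distance is 4.

4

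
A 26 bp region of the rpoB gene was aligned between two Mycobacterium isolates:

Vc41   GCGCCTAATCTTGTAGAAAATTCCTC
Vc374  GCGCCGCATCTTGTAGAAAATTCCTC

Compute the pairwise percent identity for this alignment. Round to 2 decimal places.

Mismatches occur at site 6 (T→G), site 7 (A→C).
24 of the 26 sites match, so the percent identity is 24/26 × 100 = 92.31%.

92.31%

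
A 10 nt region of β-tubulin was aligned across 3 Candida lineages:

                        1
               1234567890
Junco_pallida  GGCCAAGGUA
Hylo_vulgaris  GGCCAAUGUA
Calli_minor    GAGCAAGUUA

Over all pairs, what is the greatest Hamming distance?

Pairwise Hamming distances:
  Junco_pallida vs Hylo_vulgaris: 1
  Junco_pallida vs Calli_minor: 3
  Hylo_vulgaris vs Calli_minor: 4
The largest is 4, between Hylo_vulgaris and Calli_minor.

4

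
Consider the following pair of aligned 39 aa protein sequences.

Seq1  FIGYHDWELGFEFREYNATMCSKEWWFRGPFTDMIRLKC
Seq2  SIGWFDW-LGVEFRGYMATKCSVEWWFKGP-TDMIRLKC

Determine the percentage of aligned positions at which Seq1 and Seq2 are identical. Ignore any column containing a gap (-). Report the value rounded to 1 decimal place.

75.7%

Excluding the 2 gap columns leaves 37 comparable sites.
The sequences differ at positions 1 (F/S), 4 (Y/W), 5 (H/F), 11 (F/V), 15 (E/G), 17 (N/M), 20 (M/K), 23 (K/V), 28 (R/K).
28 of the 37 comparable sites match, so the percent identity is 28/37 × 100 = 75.7%.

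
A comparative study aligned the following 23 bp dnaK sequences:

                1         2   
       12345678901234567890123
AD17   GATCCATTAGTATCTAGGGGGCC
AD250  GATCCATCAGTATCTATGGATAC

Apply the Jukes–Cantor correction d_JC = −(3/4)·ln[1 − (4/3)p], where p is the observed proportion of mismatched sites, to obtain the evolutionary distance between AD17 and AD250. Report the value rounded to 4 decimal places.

0.2567

Differing sites — 8:T/C; 17:G/T; 20:G/A; 21:G/T; 22:C/A.
p = 5/23 = 0.217391.
d = −0.75 · ln(1 − (4/3)·0.217391) = −0.75 · ln(0.710145) = −0.75 · (-0.342286) = 0.2567.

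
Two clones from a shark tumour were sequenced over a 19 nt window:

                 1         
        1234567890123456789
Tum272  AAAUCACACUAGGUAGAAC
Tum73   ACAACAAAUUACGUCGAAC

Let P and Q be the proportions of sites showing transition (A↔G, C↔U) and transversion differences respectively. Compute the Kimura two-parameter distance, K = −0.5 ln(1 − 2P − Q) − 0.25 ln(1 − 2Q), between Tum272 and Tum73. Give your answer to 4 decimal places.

The sequences differ at positions 2 (A/C, transversion), 4 (U/A, transversion), 7 (C/A, transversion), 9 (C/U, transition), 12 (G/C, transversion), 15 (A/C, transversion).
Of the 6 differences, 1 transition and 5 transversions over 19 sites: P = 1/19 = 0.052632, Q = 5/19 = 0.263158.
d = −0.5·ln(0.631578) − 0.25·ln(0.473684) = −0.5·(-0.459534) − 0.25·(-0.747215) = 0.4166.

0.4166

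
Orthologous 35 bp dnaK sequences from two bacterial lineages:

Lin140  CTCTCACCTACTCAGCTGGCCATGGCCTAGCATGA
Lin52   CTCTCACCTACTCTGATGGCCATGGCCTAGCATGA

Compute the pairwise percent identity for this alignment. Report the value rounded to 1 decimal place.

94.3%

Differing sites — 14:A/T; 16:C/A.
33 of the 35 sites match, so the percent identity is 33/35 × 100 = 94.3%.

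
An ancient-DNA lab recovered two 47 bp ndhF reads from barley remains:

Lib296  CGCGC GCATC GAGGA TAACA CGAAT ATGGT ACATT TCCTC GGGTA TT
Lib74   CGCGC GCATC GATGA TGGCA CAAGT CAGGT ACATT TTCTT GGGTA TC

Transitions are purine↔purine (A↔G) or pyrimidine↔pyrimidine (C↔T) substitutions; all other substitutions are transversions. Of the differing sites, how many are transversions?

The sequences differ at positions 13 (G/T, transversion), 17 (A/G, transition), 18 (A/G, transition), 22 (G/A, transition), 24 (A/G, transition), 26 (A/C, transversion), 27 (T/A, transversion), 37 (C/T, transition), 40 (C/T, transition), 47 (T/C, transition).
Of the 10 differences, 7 transitions and 3 transversions, so the answer is 3.

3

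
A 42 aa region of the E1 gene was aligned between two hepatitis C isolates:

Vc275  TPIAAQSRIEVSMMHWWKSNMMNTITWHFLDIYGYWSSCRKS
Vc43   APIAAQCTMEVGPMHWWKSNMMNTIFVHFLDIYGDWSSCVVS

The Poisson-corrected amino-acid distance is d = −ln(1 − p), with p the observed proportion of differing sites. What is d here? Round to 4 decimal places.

Mismatches occur at site 1 (T/A), site 7 (S/C), site 8 (R/T), site 9 (I/M), site 12 (S/G), site 13 (M/P), site 26 (T/F), site 27 (W/V), site 35 (Y/D), site 40 (R/V), site 41 (K/V).
p = 11/42 = 0.261905.
d = −ln(1 − 0.261905) = −ln(0.738095) = 0.3037.

0.3037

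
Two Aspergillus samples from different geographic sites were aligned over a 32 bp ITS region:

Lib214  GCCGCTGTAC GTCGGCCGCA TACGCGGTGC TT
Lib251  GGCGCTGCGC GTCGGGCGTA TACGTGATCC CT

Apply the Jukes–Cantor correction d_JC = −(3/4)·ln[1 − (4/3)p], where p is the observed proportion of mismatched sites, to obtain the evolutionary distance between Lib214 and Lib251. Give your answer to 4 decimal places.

0.3525

The sequences differ at positions 2 (C/G), 8 (T/C), 9 (A/G), 16 (C/G), 19 (C/T), 25 (C/T), 27 (G/A), 29 (G/C), 31 (T/C).
p = 9/32 = 0.281250.
d = −0.75 · ln(1 − (4/3)·0.281250) = −0.75 · ln(0.625000) = −0.75 · (-0.470004) = 0.3525.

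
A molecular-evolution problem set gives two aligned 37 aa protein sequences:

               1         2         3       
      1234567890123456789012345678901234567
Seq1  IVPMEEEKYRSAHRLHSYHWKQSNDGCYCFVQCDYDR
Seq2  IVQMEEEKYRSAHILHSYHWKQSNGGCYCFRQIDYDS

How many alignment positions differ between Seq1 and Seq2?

6

Differing sites — 3:P/Q; 14:R/I; 25:D/G; 31:V/R; 33:C/I; 37:R/S.
That gives 6 mismatches out of 37 aligned sites, so the Hamming distance is 6.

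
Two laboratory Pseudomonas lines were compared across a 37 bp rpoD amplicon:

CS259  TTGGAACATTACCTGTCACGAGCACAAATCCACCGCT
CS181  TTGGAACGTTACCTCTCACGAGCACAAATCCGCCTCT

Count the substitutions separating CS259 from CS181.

Differing sites — 8:A/G; 15:G/C; 32:A/G; 35:G/T.
That gives 4 mismatches out of 37 aligned sites, so the Hamming distance is 4.

4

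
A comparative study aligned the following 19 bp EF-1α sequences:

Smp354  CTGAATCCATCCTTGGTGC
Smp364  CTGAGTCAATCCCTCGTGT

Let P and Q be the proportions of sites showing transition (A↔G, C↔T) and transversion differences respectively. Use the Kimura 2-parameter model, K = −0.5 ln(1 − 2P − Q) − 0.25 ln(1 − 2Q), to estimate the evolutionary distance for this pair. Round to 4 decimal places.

Mismatches occur at site 5 (A/G, transition), site 8 (C/A, transversion), site 13 (T/C, transition), site 15 (G/C, transversion), site 19 (C/T, transition).
Of the 5 differences, 3 transitions and 2 transversions over 19 sites: P = 3/19 = 0.157895, Q = 2/19 = 0.105263.
d = −0.5·ln(0.578947) − 0.25·ln(0.789474) = −0.5·(-0.546544) − 0.25·(-0.236388) = 0.3324.

0.3324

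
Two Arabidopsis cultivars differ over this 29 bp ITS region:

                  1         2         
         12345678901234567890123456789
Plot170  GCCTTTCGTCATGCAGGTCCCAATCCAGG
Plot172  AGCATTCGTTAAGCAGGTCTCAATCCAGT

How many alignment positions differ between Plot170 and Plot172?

7

Mismatches occur at site 1 (G→A), site 2 (C→G), site 4 (T→A), site 10 (C→T), site 12 (T→A), site 20 (C→T), site 29 (G→T).
That gives 7 mismatches out of 29 aligned sites, so the Hamming distance is 7.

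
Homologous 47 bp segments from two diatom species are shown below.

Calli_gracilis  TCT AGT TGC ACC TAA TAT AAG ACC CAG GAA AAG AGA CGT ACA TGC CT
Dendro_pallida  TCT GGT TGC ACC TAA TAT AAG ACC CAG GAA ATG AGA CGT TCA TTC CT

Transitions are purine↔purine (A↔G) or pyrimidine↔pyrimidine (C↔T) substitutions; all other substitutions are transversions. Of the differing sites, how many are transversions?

Mismatches occur at site 4 (A→G, transition), site 32 (A→T, transversion), site 40 (A→T, transversion), site 44 (G→T, transversion).
Of the 4 differences, 1 transition and 3 transversions, so the answer is 3.

3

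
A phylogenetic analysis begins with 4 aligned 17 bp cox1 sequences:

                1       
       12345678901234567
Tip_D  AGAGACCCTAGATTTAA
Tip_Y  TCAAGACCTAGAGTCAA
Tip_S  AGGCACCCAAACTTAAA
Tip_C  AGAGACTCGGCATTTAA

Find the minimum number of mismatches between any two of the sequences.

Pairwise Hamming distances:
  Tip_D vs Tip_Y: 7
  Tip_D vs Tip_S: 6
  Tip_D vs Tip_C: 4
  Tip_Y vs Tip_S: 11
  Tip_Y vs Tip_C: 11
  Tip_S vs Tip_C: 8
The smallest is 4, between Tip_D and Tip_C.

4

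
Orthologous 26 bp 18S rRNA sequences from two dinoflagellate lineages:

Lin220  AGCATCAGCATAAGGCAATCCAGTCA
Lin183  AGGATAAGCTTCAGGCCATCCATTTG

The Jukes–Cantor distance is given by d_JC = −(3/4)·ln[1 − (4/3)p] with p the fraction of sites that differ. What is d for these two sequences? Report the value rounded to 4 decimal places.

0.3961

Differing sites — 3:C/G; 6:C/A; 10:A/T; 12:A/C; 17:A/C; 23:G/T; 25:C/T; 26:A/G.
p = 8/26 = 0.307692.
d = −0.75 · ln(1 − (4/3)·0.307692) = −0.75 · ln(0.589744) = −0.75 · (-0.528067) = 0.3961.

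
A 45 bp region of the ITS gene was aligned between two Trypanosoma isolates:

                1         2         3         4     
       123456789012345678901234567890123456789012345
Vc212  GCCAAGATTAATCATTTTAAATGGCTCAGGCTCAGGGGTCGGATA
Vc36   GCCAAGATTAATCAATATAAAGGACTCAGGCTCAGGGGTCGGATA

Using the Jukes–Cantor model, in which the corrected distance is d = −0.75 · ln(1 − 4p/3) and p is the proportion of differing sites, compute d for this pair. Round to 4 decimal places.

The sequences differ at positions 15 (T/A), 17 (T/A), 22 (T/G), 24 (G/A).
p = 4/45 = 0.088889.
d = −0.75 · ln(1 − (4/3)·0.088889) = −0.75 · ln(0.881481) = −0.75 · (-0.126152) = 0.0946.

0.0946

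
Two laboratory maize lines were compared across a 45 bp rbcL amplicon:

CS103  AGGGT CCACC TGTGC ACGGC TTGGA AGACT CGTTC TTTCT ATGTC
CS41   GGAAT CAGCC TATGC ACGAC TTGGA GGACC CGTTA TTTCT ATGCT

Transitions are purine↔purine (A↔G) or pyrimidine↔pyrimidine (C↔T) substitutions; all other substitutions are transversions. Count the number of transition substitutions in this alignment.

10

Differing sites — 1:A/G (Ti); 3:G/A (Ti); 4:G/A (Ti); 7:C/A (Tv); 8:A/G (Ti); 12:G/A (Ti); 19:G/A (Ti); 26:A/G (Ti); 30:T/C (Ti); 35:C/A (Tv); 44:T/C (Ti); 45:C/T (Ti).
Of the 12 differences, 10 transitions and 2 transversions, so the answer is 10.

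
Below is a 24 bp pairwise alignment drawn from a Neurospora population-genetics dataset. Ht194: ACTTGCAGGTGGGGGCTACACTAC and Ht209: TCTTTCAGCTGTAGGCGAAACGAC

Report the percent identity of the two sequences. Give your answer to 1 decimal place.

The sequences differ at positions 1 (A/T), 5 (G/T), 9 (G/C), 12 (G/T), 13 (G/A), 17 (T/G), 19 (C/A), 22 (T/G).
16 of the 24 sites match, so the percent identity is 16/24 × 100 = 66.7%.

66.7%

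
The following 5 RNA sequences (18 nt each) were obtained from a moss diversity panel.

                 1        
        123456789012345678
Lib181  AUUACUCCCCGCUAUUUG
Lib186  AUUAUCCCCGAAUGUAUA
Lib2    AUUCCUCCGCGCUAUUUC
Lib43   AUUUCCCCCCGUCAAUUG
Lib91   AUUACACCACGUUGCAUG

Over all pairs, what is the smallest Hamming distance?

Pairwise Hamming distances:
  Lib181 vs Lib186: 8
  Lib181 vs Lib2: 3
  Lib181 vs Lib43: 5
  Lib181 vs Lib91: 6
  Lib186 vs Lib2: 10
  Lib186 vs Lib43: 10
  Lib186 vs Lib91: 8
  Lib2 vs Lib43: 7
  Lib2 vs Lib91: 8
  Lib43 vs Lib91: 7
The smallest is 3, between Lib181 and Lib2.

3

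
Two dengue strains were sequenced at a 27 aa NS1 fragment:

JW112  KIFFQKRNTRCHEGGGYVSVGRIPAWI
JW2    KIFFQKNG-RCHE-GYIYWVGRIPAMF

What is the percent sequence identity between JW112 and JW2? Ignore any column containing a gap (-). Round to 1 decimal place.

68.0%

Excluding the 2 gap columns leaves 25 comparable sites.
The sequences differ at positions 7 (R/N), 8 (N/G), 16 (G/Y), 17 (Y/I), 18 (V/Y), 19 (S/W), 26 (W/M), 27 (I/F).
17 of the 25 comparable sites match, so the percent identity is 17/25 × 100 = 68.0%.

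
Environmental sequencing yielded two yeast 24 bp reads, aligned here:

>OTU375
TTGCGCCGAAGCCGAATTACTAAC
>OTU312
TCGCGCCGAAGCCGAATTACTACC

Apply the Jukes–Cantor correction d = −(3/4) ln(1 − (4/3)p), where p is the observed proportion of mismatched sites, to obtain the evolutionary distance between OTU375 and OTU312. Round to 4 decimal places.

0.0883

The sequences differ at positions 2 (T/C), 23 (A/C).
p = 2/24 = 0.083333.
d = −0.75 · ln(1 − (4/3)·0.083333) = −0.75 · ln(0.888889) = −0.75 · (-0.117783) = 0.0883.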